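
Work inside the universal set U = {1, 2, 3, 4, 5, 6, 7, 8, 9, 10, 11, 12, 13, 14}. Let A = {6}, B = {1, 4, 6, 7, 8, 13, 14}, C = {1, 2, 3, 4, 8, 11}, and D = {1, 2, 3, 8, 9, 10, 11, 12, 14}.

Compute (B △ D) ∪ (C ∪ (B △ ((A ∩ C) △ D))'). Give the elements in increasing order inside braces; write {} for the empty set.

{1, 2, 3, 4, 5, 6, 7, 8, 9, 10, 11, 12, 13, 14}

B △ D = {2, 3, 4, 6, 7, 9, 10, 11, 12, 13}
A ∩ C = {}
(A ∩ C) △ D = {1, 2, 3, 8, 9, 10, 11, 12, 14}
B △ ((A ∩ C) △ D) = {2, 3, 4, 6, 7, 9, 10, 11, 12, 13}
(B △ ((A ∩ C) △ D))' = {1, 5, 8, 14}
C ∪ (B △ ((A ∩ C) △ D))' = {1, 2, 3, 4, 5, 8, 11, 14}
(B △ D) ∪ (C ∪ (B △ ((A ∩ C) △ D))') = {1, 2, 3, 4, 5, 6, 7, 8, 9, 10, 11, 12, 13, 14}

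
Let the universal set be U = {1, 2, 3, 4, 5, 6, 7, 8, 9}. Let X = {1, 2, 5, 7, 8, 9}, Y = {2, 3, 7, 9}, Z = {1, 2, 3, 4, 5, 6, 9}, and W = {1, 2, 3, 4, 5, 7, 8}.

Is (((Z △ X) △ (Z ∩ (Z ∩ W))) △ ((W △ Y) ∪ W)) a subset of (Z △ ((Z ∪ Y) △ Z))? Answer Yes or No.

Yes

Z △ X = {3, 4, 6, 7, 8}
Z ∩ W = {1, 2, 3, 4, 5}
Z ∩ (Z ∩ W) = {1, 2, 3, 4, 5}
(Z △ X) △ (Z ∩ (Z ∩ W)) = {1, 2, 5, 6, 7, 8}
W △ Y = {1, 4, 5, 8, 9}
(W △ Y) ∪ W = {1, 2, 3, 4, 5, 7, 8, 9}
((Z △ X) △ (Z ∩ (Z ∩ W))) △ ((W △ Y) ∪ W) = {3, 4, 6, 9}
Z ∪ Y = {1, 2, 3, 4, 5, 6, 7, 9}
(Z ∪ Y) △ Z = {7}
Z △ ((Z ∪ Y) △ Z) = {1, 2, 3, 4, 5, 6, 7, 9}
Every element of {3, 4, 6, 9} is in {1, 2, 3, 4, 5, 6, 7, 9}, so ((Z △ X) △ (Z ∩ (Z ∩ W))) △ ((W △ Y) ∪ W) ⊆ Z △ ((Z ∪ Y) △ Z).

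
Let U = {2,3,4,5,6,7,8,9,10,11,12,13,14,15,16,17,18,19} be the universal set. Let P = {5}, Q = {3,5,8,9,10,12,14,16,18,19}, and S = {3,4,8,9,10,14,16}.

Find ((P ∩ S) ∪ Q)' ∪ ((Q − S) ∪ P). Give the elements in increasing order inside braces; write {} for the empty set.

{2,4,5,6,7,11,12,13,15,17,18,19}

P ∩ S = {}
(P ∩ S) ∪ Q = {3,5,8,9,10,12,14,16,18,19}
((P ∩ S) ∪ Q)' = {2,4,6,7,11,13,15,17}
Q − S = {5,12,18,19}
(Q − S) ∪ P = {5,12,18,19}
((P ∩ S) ∪ Q)' ∪ ((Q − S) ∪ P) = {2,4,5,6,7,11,12,13,15,17,18,19}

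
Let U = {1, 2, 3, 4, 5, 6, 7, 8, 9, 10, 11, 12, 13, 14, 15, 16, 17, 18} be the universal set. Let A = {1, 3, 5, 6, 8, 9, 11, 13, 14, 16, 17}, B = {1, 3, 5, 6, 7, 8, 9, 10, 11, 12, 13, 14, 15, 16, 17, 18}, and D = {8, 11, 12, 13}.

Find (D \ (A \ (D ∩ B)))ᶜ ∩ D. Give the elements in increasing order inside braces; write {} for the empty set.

D ∩ B = {8, 11, 12, 13}
A \ (D ∩ B) = {1, 3, 5, 6, 9, 14, 16, 17}
D \ (A \ (D ∩ B)) = {8, 11, 12, 13}
(D \ (A \ (D ∩ B)))ᶜ = {1, 2, 3, 4, 5, 6, 7, 9, 10, 14, 15, 16, 17, 18}
(D \ (A \ (D ∩ B)))ᶜ ∩ D = {}

{}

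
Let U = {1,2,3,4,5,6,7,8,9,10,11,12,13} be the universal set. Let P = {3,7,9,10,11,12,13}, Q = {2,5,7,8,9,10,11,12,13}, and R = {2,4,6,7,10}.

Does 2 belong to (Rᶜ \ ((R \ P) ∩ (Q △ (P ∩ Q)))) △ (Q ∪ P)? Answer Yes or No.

2 ∈ R, so 2 ∉ Rᶜ
2 ∈ R and 2 ∉ P, so 2 ∈ R \ P
2 ∉ P and 2 ∈ Q, so 2 ∉ P ∩ Q
2 ∈ Q and 2 ∉ (P ∩ Q), so 2 ∈ Q △ (P ∩ Q)
2 ∈ (R \ P) and 2 ∈ (Q △ (P ∩ Q)), so 2 ∈ (R \ P) ∩ (Q △ (P ∩ Q))
2 ∉ Rᶜ and 2 ∈ ((R \ P) ∩ (Q △ (P ∩ Q))), so 2 ∉ Rᶜ \ ((R \ P) ∩ (Q △ (P ∩ Q)))
2 ∈ Q and 2 ∉ P, so 2 ∈ Q ∪ P
2 ∉ (Rᶜ \ ((R \ P) ∩ (Q △ (P ∩ Q)))) and 2 ∈ (Q ∪ P), so 2 ∈ (Rᶜ \ ((R \ P) ∩ (Q △ (P ∩ Q)))) △ (Q ∪ P)

Yes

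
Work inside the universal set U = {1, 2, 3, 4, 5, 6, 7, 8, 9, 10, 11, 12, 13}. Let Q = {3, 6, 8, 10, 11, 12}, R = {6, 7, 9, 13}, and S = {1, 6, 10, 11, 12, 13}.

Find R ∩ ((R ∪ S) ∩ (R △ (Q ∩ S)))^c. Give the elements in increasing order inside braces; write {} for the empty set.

{6}

R ∪ S = {1, 6, 7, 9, 10, 11, 12, 13}
Q ∩ S = {6, 10, 11, 12}
R △ (Q ∩ S) = {7, 9, 10, 11, 12, 13}
(R ∪ S) ∩ (R △ (Q ∩ S)) = {7, 9, 10, 11, 12, 13}
((R ∪ S) ∩ (R △ (Q ∩ S)))^c = {1, 2, 3, 4, 5, 6, 8}
R ∩ ((R ∪ S) ∩ (R △ (Q ∩ S)))^c = {6}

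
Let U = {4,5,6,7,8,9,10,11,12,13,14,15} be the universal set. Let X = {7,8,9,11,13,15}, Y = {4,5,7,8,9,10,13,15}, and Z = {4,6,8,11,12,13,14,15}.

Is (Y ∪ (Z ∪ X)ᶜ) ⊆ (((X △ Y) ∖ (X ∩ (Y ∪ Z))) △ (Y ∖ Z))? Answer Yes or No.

No

Z ∪ X = {4,6,7,8,9,11,12,13,14,15}
(Z ∪ X)ᶜ = {5,10}
Y ∪ (Z ∪ X)ᶜ = {4,5,7,8,9,10,13,15}
X △ Y = {4,5,10,11}
Y ∪ Z = {4,5,6,7,8,9,10,11,12,13,14,15}
X ∩ (Y ∪ Z) = {7,8,9,11,13,15}
(X △ Y) ∖ (X ∩ (Y ∪ Z)) = {4,5,10}
Y ∖ Z = {5,7,9,10}
((X △ Y) ∖ (X ∩ (Y ∪ Z))) △ (Y ∖ Z) = {4,7,9}
5 ∈ Y ∪ (Z ∪ X)ᶜ but 5 ∉ ((X △ Y) ∖ (X ∩ (Y ∪ Z))) △ (Y ∖ Z), so the inclusion fails.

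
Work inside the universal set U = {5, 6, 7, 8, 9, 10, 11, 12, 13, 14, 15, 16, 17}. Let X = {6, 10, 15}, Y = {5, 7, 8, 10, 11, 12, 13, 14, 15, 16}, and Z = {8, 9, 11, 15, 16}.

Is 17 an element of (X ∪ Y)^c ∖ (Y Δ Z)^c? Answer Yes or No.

No

17 ∉ X and 17 ∉ Y, so 17 ∉ X ∪ Y
17 ∈ (X ∪ Y)^c since 17 ∉ (X ∪ Y)
17 ∉ Y and 17 ∉ Z, so 17 ∉ Y Δ Z
17 ∈ (Y Δ Z)^c since 17 ∉ (Y Δ Z)
17 ∈ (X ∪ Y)^c and 17 ∈ (Y Δ Z)^c, so 17 ∉ (X ∪ Y)^c ∖ (Y Δ Z)^c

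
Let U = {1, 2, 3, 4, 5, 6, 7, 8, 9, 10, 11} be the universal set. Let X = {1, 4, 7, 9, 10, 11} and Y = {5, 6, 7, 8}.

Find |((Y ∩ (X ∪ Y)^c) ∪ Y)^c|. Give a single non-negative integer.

7

X ∪ Y = {1, 4, 5, 6, 7, 8, 9, 10, 11}
(X ∪ Y)^c = {2, 3}
Y ∩ (X ∪ Y)^c = {}
(Y ∩ (X ∪ Y)^c) ∪ Y = {5, 6, 7, 8}
((Y ∩ (X ∪ Y)^c) ∪ Y)^c = {1, 2, 3, 4, 9, 10, 11}
|((Y ∩ (X ∪ Y)^c) ∪ Y)^c| = 7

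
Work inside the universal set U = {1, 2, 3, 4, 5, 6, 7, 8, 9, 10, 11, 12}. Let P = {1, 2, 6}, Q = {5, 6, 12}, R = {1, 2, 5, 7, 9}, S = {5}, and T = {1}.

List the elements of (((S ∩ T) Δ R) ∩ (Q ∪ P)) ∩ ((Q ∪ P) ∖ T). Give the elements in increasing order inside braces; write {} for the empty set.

S ∩ T = {}
(S ∩ T) Δ R = {1, 2, 5, 7, 9}
Q ∪ P = {1, 2, 5, 6, 12}
((S ∩ T) Δ R) ∩ (Q ∪ P) = {1, 2, 5}
(Q ∪ P) ∖ T = {2, 5, 6, 12}
(((S ∩ T) Δ R) ∩ (Q ∪ P)) ∩ ((Q ∪ P) ∖ T) = {2, 5}

{2, 5}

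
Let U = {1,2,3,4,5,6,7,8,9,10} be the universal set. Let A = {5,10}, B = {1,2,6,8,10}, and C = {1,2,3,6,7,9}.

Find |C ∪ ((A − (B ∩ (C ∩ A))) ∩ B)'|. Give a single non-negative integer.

C ∩ A = {}
B ∩ (C ∩ A) = {}
A − (B ∩ (C ∩ A)) = {5,10}
(A − (B ∩ (C ∩ A))) ∩ B = {10}
((A − (B ∩ (C ∩ A))) ∩ B)' = {1,2,3,4,5,6,7,8,9}
C ∪ ((A − (B ∩ (C ∩ A))) ∩ B)' = {1,2,3,4,5,6,7,8,9}
|C ∪ ((A − (B ∩ (C ∩ A))) ∩ B)'| = 9

9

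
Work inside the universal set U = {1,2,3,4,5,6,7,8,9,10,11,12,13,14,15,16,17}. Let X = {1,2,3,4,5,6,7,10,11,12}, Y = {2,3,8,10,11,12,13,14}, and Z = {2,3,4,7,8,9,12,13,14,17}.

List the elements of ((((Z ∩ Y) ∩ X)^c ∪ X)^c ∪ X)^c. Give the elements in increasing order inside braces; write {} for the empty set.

Z ∩ Y = {2,3,8,12,13,14}
(Z ∩ Y) ∩ X = {2,3,12}
((Z ∩ Y) ∩ X)^c = {1,4,5,6,7,8,9,10,11,13,14,15,16,17}
((Z ∩ Y) ∩ X)^c ∪ X = {1,2,3,4,5,6,7,8,9,10,11,12,13,14,15,16,17}
(((Z ∩ Y) ∩ X)^c ∪ X)^c = {}
(((Z ∩ Y) ∩ X)^c ∪ X)^c ∪ X = {1,2,3,4,5,6,7,10,11,12}
((((Z ∩ Y) ∩ X)^c ∪ X)^c ∪ X)^c = {8,9,13,14,15,16,17}

{8,9,13,14,15,16,17}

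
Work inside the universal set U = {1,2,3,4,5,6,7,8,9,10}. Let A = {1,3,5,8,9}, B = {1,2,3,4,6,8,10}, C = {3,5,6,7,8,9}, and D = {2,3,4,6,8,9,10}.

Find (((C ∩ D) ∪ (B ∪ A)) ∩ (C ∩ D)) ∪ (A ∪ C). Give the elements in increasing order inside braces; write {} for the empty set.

{1,3,5,6,7,8,9}

C ∩ D = {3,6,8,9}
B ∪ A = {1,2,3,4,5,6,8,9,10}
(C ∩ D) ∪ (B ∪ A) = {1,2,3,4,5,6,8,9,10}
((C ∩ D) ∪ (B ∪ A)) ∩ (C ∩ D) = {3,6,8,9}
A ∪ C = {1,3,5,6,7,8,9}
(((C ∩ D) ∪ (B ∪ A)) ∩ (C ∩ D)) ∪ (A ∪ C) = {1,3,5,6,7,8,9}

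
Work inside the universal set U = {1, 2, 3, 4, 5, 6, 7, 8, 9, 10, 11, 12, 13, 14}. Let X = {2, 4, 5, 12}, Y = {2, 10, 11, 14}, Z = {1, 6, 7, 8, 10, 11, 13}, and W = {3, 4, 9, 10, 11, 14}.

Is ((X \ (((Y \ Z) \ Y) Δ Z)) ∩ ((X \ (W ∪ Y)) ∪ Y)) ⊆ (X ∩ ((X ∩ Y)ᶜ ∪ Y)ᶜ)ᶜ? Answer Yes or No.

Yes

Y \ Z = {2, 14}
(Y \ Z) \ Y = {}
((Y \ Z) \ Y) Δ Z = {1, 6, 7, 8, 10, 11, 13}
X \ (((Y \ Z) \ Y) Δ Z) = {2, 4, 5, 12}
W ∪ Y = {2, 3, 4, 9, 10, 11, 14}
X \ (W ∪ Y) = {5, 12}
(X \ (W ∪ Y)) ∪ Y = {2, 5, 10, 11, 12, 14}
(X \ (((Y \ Z) \ Y) Δ Z)) ∩ ((X \ (W ∪ Y)) ∪ Y) = {2, 5, 12}
X ∩ Y = {2}
(X ∩ Y)ᶜ = {1, 3, 4, 5, 6, 7, 8, 9, 10, 11, 12, 13, 14}
(X ∩ Y)ᶜ ∪ Y = {1, 2, 3, 4, 5, 6, 7, 8, 9, 10, 11, 12, 13, 14}
((X ∩ Y)ᶜ ∪ Y)ᶜ = {}
X ∩ ((X ∩ Y)ᶜ ∪ Y)ᶜ = {}
(X ∩ ((X ∩ Y)ᶜ ∪ Y)ᶜ)ᶜ = {1, 2, 3, 4, 5, 6, 7, 8, 9, 10, 11, 12, 13, 14}
Every element of {2, 5, 12} is in {1, 2, 3, 4, 5, 6, 7, 8, 9, 10, 11, 12, 13, 14}, so (X \ (((Y \ Z) \ Y) Δ Z)) ∩ ((X \ (W ∪ Y)) ∪ Y) ⊆ (X ∩ ((X ∩ Y)ᶜ ∪ Y)ᶜ)ᶜ.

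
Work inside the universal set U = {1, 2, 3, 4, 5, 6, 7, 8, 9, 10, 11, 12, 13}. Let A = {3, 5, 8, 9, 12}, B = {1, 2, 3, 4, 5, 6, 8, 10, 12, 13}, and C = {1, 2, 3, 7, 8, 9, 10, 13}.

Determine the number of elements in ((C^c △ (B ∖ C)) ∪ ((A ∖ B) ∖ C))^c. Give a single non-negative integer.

C^c = {4, 5, 6, 11, 12}
B ∖ C = {4, 5, 6, 12}
C^c △ (B ∖ C) = {11}
A ∖ B = {9}
(A ∖ B) ∖ C = {}
(C^c △ (B ∖ C)) ∪ ((A ∖ B) ∖ C) = {11}
((C^c △ (B ∖ C)) ∪ ((A ∖ B) ∖ C))^c = {1, 2, 3, 4, 5, 6, 7, 8, 9, 10, 12, 13}
|((C^c △ (B ∖ C)) ∪ ((A ∖ B) ∖ C))^c| = 12

12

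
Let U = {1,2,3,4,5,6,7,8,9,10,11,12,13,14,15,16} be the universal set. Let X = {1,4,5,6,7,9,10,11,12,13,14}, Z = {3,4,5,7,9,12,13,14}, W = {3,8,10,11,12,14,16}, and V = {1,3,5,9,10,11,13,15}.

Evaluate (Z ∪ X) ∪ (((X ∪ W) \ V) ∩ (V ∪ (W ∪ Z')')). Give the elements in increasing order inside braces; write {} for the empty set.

{1,3,4,5,6,7,9,10,11,12,13,14}

Z ∪ X = {1,3,4,5,6,7,9,10,11,12,13,14}
X ∪ W = {1,3,4,5,6,7,8,9,10,11,12,13,14,16}
(X ∪ W) \ V = {4,6,7,8,12,14,16}
Z' = {1,2,6,8,10,11,15,16}
W ∪ Z' = {1,2,3,6,8,10,11,12,14,15,16}
(W ∪ Z')' = {4,5,7,9,13}
V ∪ (W ∪ Z')' = {1,3,4,5,7,9,10,11,13,15}
((X ∪ W) \ V) ∩ (V ∪ (W ∪ Z')') = {4,7}
(Z ∪ X) ∪ (((X ∪ W) \ V) ∩ (V ∪ (W ∪ Z')')) = {1,3,4,5,6,7,9,10,11,12,13,14}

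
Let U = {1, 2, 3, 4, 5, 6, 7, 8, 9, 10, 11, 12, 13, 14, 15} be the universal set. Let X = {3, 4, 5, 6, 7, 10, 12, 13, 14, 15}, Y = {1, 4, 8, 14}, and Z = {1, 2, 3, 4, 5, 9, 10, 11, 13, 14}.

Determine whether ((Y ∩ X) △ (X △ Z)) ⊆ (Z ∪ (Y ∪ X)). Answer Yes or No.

Y ∩ X = {4, 14}
X △ Z = {1, 2, 6, 7, 9, 11, 12, 15}
(Y ∩ X) △ (X △ Z) = {1, 2, 4, 6, 7, 9, 11, 12, 14, 15}
Y ∪ X = {1, 3, 4, 5, 6, 7, 8, 10, 12, 13, 14, 15}
Z ∪ (Y ∪ X) = {1, 2, 3, 4, 5, 6, 7, 8, 9, 10, 11, 12, 13, 14, 15}
Every element of {1, 2, 4, 6, 7, 9, 11, 12, 14, 15} is in {1, 2, 3, 4, 5, 6, 7, 8, 9, 10, 11, 12, 13, 14, 15}, so (Y ∩ X) △ (X △ Z) ⊆ Z ∪ (Y ∪ X).

Yes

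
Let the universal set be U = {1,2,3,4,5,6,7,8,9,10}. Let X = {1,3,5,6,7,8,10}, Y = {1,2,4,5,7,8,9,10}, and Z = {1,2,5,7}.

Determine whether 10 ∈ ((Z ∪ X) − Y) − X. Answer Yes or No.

10 ∉ Z and 10 ∈ X, so 10 ∈ Z ∪ X
10 ∈ (Z ∪ X) and 10 ∈ Y, so 10 ∉ (Z ∪ X) − Y
10 ∉ ((Z ∪ X) − Y) and 10 ∈ X, so 10 ∉ ((Z ∪ X) − Y) − X

No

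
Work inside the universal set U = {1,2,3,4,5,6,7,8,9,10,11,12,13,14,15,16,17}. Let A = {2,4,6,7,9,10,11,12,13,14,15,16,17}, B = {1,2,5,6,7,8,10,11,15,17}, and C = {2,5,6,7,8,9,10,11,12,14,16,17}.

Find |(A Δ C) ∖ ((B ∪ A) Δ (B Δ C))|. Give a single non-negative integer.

1

A Δ C = {4,5,8,13,15}
B ∪ A = {1,2,4,5,6,7,8,9,10,11,12,13,14,15,16,17}
B Δ C = {1,9,12,14,15,16}
(B ∪ A) Δ (B Δ C) = {2,4,5,6,7,8,10,11,13,17}
(A Δ C) ∖ ((B ∪ A) Δ (B Δ C)) = {15}
|(A Δ C) ∖ ((B ∪ A) Δ (B Δ C))| = 1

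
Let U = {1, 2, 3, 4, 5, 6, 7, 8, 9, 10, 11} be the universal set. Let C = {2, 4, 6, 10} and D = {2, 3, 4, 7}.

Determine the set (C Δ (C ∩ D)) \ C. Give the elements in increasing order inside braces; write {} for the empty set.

{}

C ∩ D = {2, 4}
C Δ (C ∩ D) = {6, 10}
(C Δ (C ∩ D)) \ C = {}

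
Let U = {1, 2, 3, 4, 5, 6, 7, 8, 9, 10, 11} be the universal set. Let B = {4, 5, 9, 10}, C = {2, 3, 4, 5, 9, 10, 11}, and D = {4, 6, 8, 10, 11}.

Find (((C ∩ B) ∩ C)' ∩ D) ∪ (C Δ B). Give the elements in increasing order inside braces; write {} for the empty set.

C ∩ B = {4, 5, 9, 10}
(C ∩ B) ∩ C = {4, 5, 9, 10}
((C ∩ B) ∩ C)' = {1, 2, 3, 6, 7, 8, 11}
((C ∩ B) ∩ C)' ∩ D = {6, 8, 11}
C Δ B = {2, 3, 11}
(((C ∩ B) ∩ C)' ∩ D) ∪ (C Δ B) = {2, 3, 6, 8, 11}

{2, 3, 6, 8, 11}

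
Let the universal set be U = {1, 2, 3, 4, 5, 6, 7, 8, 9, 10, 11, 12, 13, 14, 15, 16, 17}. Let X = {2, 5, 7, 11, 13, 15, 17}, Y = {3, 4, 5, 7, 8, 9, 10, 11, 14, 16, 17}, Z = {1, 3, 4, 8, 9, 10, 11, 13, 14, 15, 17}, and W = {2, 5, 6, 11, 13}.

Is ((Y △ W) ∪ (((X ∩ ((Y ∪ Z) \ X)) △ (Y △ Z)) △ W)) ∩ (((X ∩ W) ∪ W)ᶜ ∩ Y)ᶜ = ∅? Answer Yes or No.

Y △ W = {2, 3, 4, 6, 7, 8, 9, 10, 13, 14, 16, 17}
Y ∪ Z = {1, 3, 4, 5, 7, 8, 9, 10, 11, 13, 14, 15, 16, 17}
(Y ∪ Z) \ X = {1, 3, 4, 8, 9, 10, 14, 16}
X ∩ ((Y ∪ Z) \ X) = {}
Y △ Z = {1, 5, 7, 13, 15, 16}
(X ∩ ((Y ∪ Z) \ X)) △ (Y △ Z) = {1, 5, 7, 13, 15, 16}
((X ∩ ((Y ∪ Z) \ X)) △ (Y △ Z)) △ W = {1, 2, 6, 7, 11, 15, 16}
(Y △ W) ∪ (((X ∩ ((Y ∪ Z) \ X)) △ (Y △ Z)) △ W) = {1, 2, 3, 4, 6, 7, 8, 9, 10, 11, 13, 14, 15, 16, 17}
X ∩ W = {2, 5, 11, 13}
(X ∩ W) ∪ W = {2, 5, 6, 11, 13}
((X ∩ W) ∪ W)ᶜ = {1, 3, 4, 7, 8, 9, 10, 12, 14, 15, 16, 17}
((X ∩ W) ∪ W)ᶜ ∩ Y = {3, 4, 7, 8, 9, 10, 14, 16, 17}
(((X ∩ W) ∪ W)ᶜ ∩ Y)ᶜ = {1, 2, 5, 6, 11, 12, 13, 15}
1 lies in both, so they are not disjoint.

No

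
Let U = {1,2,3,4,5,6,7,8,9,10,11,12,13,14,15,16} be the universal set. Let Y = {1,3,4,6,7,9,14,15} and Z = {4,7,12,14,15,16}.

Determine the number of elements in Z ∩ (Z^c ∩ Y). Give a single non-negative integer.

Z^c = {1,2,3,5,6,8,9,10,11,13}
Z^c ∩ Y = {1,3,6,9}
Z ∩ (Z^c ∩ Y) = {}
|Z ∩ (Z^c ∩ Y)| = 0

0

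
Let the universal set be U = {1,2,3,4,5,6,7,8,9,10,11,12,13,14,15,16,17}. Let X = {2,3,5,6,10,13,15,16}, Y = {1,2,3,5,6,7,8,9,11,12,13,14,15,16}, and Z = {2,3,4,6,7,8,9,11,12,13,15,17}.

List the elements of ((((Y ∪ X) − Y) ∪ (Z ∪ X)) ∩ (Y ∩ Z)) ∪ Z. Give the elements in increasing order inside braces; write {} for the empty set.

Y ∪ X = {1,2,3,5,6,7,8,9,10,11,12,13,14,15,16}
(Y ∪ X) − Y = {10}
Z ∪ X = {2,3,4,5,6,7,8,9,10,11,12,13,15,16,17}
((Y ∪ X) − Y) ∪ (Z ∪ X) = {2,3,4,5,6,7,8,9,10,11,12,13,15,16,17}
Y ∩ Z = {2,3,6,7,8,9,11,12,13,15}
(((Y ∪ X) − Y) ∪ (Z ∪ X)) ∩ (Y ∩ Z) = {2,3,6,7,8,9,11,12,13,15}
((((Y ∪ X) − Y) ∪ (Z ∪ X)) ∩ (Y ∩ Z)) ∪ Z = {2,3,4,6,7,8,9,11,12,13,15,17}

{2,3,4,6,7,8,9,11,12,13,15,17}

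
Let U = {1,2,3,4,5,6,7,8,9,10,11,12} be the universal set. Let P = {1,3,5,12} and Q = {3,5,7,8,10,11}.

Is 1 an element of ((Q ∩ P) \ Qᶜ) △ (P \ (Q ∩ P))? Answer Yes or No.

1 ∉ Q and 1 ∈ P, so 1 ∉ Q ∩ P
1 ∉ Q, so 1 ∈ Qᶜ
1 ∉ (Q ∩ P) and 1 ∈ Qᶜ, so 1 ∉ (Q ∩ P) \ Qᶜ
1 ∉ Q and 1 ∈ P, so 1 ∉ Q ∩ P
1 ∈ P and 1 ∉ (Q ∩ P), so 1 ∈ P \ (Q ∩ P)
1 ∉ ((Q ∩ P) \ Qᶜ) and 1 ∈ (P \ (Q ∩ P)), so 1 ∈ ((Q ∩ P) \ Qᶜ) △ (P \ (Q ∩ P))

Yes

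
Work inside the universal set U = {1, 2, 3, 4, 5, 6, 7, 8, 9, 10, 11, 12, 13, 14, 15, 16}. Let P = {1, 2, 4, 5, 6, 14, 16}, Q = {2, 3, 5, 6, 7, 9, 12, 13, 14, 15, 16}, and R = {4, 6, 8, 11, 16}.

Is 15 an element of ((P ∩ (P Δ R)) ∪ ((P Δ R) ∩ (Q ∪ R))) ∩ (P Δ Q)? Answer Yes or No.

15 ∉ P and 15 ∉ R, so 15 ∉ P Δ R
15 ∉ P and 15 ∉ (P Δ R), so 15 ∉ P ∩ (P Δ R)
15 ∉ P and 15 ∉ R, so 15 ∉ P Δ R
15 ∈ Q and 15 ∉ R, so 15 ∈ Q ∪ R
15 ∉ (P Δ R) and 15 ∈ (Q ∪ R), so 15 ∉ (P Δ R) ∩ (Q ∪ R)
15 ∉ (P ∩ (P Δ R)) and 15 ∉ ((P Δ R) ∩ (Q ∪ R)), so 15 ∉ (P ∩ (P Δ R)) ∪ ((P Δ R) ∩ (Q ∪ R))
15 ∉ P and 15 ∈ Q, so 15 ∈ P Δ Q
15 ∉ ((P ∩ (P Δ R)) ∪ ((P Δ R) ∩ (Q ∪ R))) and 15 ∈ (P Δ Q), so 15 ∉ ((P ∩ (P Δ R)) ∪ ((P Δ R) ∩ (Q ∪ R))) ∩ (P Δ Q)

No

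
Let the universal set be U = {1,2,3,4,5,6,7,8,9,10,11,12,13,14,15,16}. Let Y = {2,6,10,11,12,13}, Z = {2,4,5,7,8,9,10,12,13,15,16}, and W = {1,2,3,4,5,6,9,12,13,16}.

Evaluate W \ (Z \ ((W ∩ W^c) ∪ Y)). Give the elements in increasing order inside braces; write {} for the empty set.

{1,2,3,6,12,13}

W^c = {7,8,10,11,14,15}
W ∩ W^c = {}
(W ∩ W^c) ∪ Y = {2,6,10,11,12,13}
Z \ ((W ∩ W^c) ∪ Y) = {4,5,7,8,9,15,16}
W \ (Z \ ((W ∩ W^c) ∪ Y)) = {1,2,3,6,12,13}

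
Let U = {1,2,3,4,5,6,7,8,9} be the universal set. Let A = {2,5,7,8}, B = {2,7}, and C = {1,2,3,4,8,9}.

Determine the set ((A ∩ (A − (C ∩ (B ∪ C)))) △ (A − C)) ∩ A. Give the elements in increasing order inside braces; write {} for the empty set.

B ∪ C = {1,2,3,4,7,8,9}
C ∩ (B ∪ C) = {1,2,3,4,8,9}
A − (C ∩ (B ∪ C)) = {5,7}
A ∩ (A − (C ∩ (B ∪ C))) = {5,7}
A − C = {5,7}
(A ∩ (A − (C ∩ (B ∪ C)))) △ (A − C) = {}
((A ∩ (A − (C ∩ (B ∪ C)))) △ (A − C)) ∩ A = {}

{}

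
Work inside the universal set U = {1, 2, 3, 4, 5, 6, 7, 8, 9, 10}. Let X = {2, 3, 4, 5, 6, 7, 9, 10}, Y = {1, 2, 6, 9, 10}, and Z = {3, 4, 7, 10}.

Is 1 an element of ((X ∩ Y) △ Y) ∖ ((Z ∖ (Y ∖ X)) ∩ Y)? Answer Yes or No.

1 ∉ X and 1 ∈ Y, so 1 ∉ X ∩ Y
1 ∉ (X ∩ Y) and 1 ∈ Y, so 1 ∈ (X ∩ Y) △ Y
1 ∈ Y and 1 ∉ X, so 1 ∈ Y ∖ X
1 ∉ Z and 1 ∈ (Y ∖ X), so 1 ∉ Z ∖ (Y ∖ X)
1 ∉ (Z ∖ (Y ∖ X)) and 1 ∈ Y, so 1 ∉ (Z ∖ (Y ∖ X)) ∩ Y
1 ∈ ((X ∩ Y) △ Y) and 1 ∉ ((Z ∖ (Y ∖ X)) ∩ Y), so 1 ∈ ((X ∩ Y) △ Y) ∖ ((Z ∖ (Y ∖ X)) ∩ Y)

Yes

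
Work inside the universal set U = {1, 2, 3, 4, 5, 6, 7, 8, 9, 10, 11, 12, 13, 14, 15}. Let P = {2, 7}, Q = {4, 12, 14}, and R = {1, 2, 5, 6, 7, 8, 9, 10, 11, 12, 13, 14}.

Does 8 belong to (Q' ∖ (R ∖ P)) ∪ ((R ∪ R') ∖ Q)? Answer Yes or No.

8 ∉ Q, so 8 ∈ Q'
8 ∈ R and 8 ∉ P, so 8 ∈ R ∖ P
8 ∈ Q' and 8 ∈ (R ∖ P), so 8 ∉ Q' ∖ (R ∖ P)
8 ∈ R, so 8 ∉ R'
8 ∈ R and 8 ∉ R', so 8 ∈ R ∪ R'
8 ∈ (R ∪ R') and 8 ∉ Q, so 8 ∈ (R ∪ R') ∖ Q
8 ∉ (Q' ∖ (R ∖ P)) and 8 ∈ ((R ∪ R') ∖ Q), so 8 ∈ (Q' ∖ (R ∖ P)) ∪ ((R ∪ R') ∖ Q)

Yes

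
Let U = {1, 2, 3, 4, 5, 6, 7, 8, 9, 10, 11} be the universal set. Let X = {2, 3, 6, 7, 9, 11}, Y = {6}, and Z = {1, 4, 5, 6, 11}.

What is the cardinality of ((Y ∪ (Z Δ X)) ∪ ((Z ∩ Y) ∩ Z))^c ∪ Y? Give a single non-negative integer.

4

Z Δ X = {1, 2, 3, 4, 5, 7, 9}
Y ∪ (Z Δ X) = {1, 2, 3, 4, 5, 6, 7, 9}
Z ∩ Y = {6}
(Z ∩ Y) ∩ Z = {6}
(Y ∪ (Z Δ X)) ∪ ((Z ∩ Y) ∩ Z) = {1, 2, 3, 4, 5, 6, 7, 9}
((Y ∪ (Z Δ X)) ∪ ((Z ∩ Y) ∩ Z))^c = {8, 10, 11}
((Y ∪ (Z Δ X)) ∪ ((Z ∩ Y) ∩ Z))^c ∪ Y = {6, 8, 10, 11}
|((Y ∪ (Z Δ X)) ∪ ((Z ∩ Y) ∩ Z))^c ∪ Y| = 4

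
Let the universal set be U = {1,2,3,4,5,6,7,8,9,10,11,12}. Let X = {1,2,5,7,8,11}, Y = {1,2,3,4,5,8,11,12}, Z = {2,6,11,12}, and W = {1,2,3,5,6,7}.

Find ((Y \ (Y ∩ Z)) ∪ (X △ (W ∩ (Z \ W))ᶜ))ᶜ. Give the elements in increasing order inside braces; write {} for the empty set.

Y ∩ Z = {2,11,12}
Y \ (Y ∩ Z) = {1,3,4,5,8}
Z \ W = {11,12}
W ∩ (Z \ W) = {}
(W ∩ (Z \ W))ᶜ = {1,2,3,4,5,6,7,8,9,10,11,12}
X △ (W ∩ (Z \ W))ᶜ = {3,4,6,9,10,12}
(Y \ (Y ∩ Z)) ∪ (X △ (W ∩ (Z \ W))ᶜ) = {1,3,4,5,6,8,9,10,12}
((Y \ (Y ∩ Z)) ∪ (X △ (W ∩ (Z \ W))ᶜ))ᶜ = {2,7,11}

{2,7,11}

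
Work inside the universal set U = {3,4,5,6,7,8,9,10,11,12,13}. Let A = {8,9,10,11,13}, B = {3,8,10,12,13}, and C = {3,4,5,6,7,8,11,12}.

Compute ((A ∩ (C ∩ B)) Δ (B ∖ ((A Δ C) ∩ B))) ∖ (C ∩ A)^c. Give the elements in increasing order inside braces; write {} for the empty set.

C ∩ B = {3,8,12}
A ∩ (C ∩ B) = {8}
A Δ C = {3,4,5,6,7,9,10,12,13}
(A Δ C) ∩ B = {3,10,12,13}
B ∖ ((A Δ C) ∩ B) = {8}
(A ∩ (C ∩ B)) Δ (B ∖ ((A Δ C) ∩ B)) = {}
C ∩ A = {8,11}
(C ∩ A)^c = {3,4,5,6,7,9,10,12,13}
((A ∩ (C ∩ B)) Δ (B ∖ ((A Δ C) ∩ B))) ∖ (C ∩ A)^c = {}

{}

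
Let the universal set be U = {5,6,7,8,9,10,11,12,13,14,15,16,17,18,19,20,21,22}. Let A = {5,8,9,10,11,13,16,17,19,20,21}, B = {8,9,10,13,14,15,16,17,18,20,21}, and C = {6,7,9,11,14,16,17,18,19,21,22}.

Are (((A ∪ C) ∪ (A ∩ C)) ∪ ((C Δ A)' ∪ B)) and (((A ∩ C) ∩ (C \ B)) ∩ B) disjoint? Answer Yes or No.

A ∪ C = {5,6,7,8,9,10,11,13,14,16,17,18,19,20,21,22}
A ∩ C = {9,11,16,17,19,21}
(A ∪ C) ∪ (A ∩ C) = {5,6,7,8,9,10,11,13,14,16,17,18,19,20,21,22}
C Δ A = {5,6,7,8,10,13,14,18,20,22}
(C Δ A)' = {9,11,12,15,16,17,19,21}
(C Δ A)' ∪ B = {8,9,10,11,12,13,14,15,16,17,18,19,20,21}
((A ∪ C) ∪ (A ∩ C)) ∪ ((C Δ A)' ∪ B) = {5,6,7,8,9,10,11,12,13,14,15,16,17,18,19,20,21,22}
C \ B = {6,7,11,19,22}
(A ∩ C) ∩ (C \ B) = {11,19}
((A ∩ C) ∩ (C \ B)) ∩ B = {}
{5,6,7,8,9,10,11,12,13,14,15,16,17,18,19,20,21,22} and {} share no elements.

Yes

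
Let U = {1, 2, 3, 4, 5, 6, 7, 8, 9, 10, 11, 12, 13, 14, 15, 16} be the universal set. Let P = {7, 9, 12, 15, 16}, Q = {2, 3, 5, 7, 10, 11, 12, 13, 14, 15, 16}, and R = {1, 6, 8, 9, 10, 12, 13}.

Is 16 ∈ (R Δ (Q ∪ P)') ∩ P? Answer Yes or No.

No

16 ∈ Q and 16 ∈ P, so 16 ∈ Q ∪ P
16 ∉ (Q ∪ P)' since 16 ∈ (Q ∪ P)
16 ∉ R and 16 ∉ (Q ∪ P)', so 16 ∉ R Δ (Q ∪ P)'
16 ∉ (R Δ (Q ∪ P)') and 16 ∈ P, so 16 ∉ (R Δ (Q ∪ P)') ∩ P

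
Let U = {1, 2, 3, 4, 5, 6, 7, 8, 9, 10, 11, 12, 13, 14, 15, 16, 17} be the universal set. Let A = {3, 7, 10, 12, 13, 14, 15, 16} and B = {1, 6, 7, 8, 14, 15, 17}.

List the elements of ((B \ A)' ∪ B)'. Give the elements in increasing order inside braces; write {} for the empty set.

B \ A = {1, 6, 8, 17}
(B \ A)' = {2, 3, 4, 5, 7, 9, 10, 11, 12, 13, 14, 15, 16}
(B \ A)' ∪ B = {1, 2, 3, 4, 5, 6, 7, 8, 9, 10, 11, 12, 13, 14, 15, 16, 17}
((B \ A)' ∪ B)' = {}

{}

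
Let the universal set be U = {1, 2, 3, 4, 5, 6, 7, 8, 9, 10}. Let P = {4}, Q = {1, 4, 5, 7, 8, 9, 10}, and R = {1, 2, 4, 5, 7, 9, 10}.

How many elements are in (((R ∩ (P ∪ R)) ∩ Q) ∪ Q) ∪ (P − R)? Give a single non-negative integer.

7

P ∪ R = {1, 2, 4, 5, 7, 9, 10}
R ∩ (P ∪ R) = {1, 2, 4, 5, 7, 9, 10}
(R ∩ (P ∪ R)) ∩ Q = {1, 4, 5, 7, 9, 10}
((R ∩ (P ∪ R)) ∩ Q) ∪ Q = {1, 4, 5, 7, 8, 9, 10}
P − R = {}
(((R ∩ (P ∪ R)) ∩ Q) ∪ Q) ∪ (P − R) = {1, 4, 5, 7, 8, 9, 10}
|(((R ∩ (P ∪ R)) ∩ Q) ∪ Q) ∪ (P − R)| = 7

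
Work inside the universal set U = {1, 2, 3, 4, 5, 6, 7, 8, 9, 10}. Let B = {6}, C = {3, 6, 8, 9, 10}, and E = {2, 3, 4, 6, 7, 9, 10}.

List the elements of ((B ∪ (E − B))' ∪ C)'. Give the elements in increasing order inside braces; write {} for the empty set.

E − B = {2, 3, 4, 7, 9, 10}
B ∪ (E − B) = {2, 3, 4, 6, 7, 9, 10}
(B ∪ (E − B))' = {1, 5, 8}
(B ∪ (E − B))' ∪ C = {1, 3, 5, 6, 8, 9, 10}
((B ∪ (E − B))' ∪ C)' = {2, 4, 7}

{2, 4, 7}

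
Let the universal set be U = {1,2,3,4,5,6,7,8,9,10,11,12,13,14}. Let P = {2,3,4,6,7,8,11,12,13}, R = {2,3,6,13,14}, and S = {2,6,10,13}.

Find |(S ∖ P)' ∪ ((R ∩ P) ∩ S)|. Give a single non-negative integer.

S ∖ P = {10}
(S ∖ P)' = {1,2,3,4,5,6,7,8,9,11,12,13,14}
R ∩ P = {2,3,6,13}
(R ∩ P) ∩ S = {2,6,13}
(S ∖ P)' ∪ ((R ∩ P) ∩ S) = {1,2,3,4,5,6,7,8,9,11,12,13,14}
|(S ∖ P)' ∪ ((R ∩ P) ∩ S)| = 13

13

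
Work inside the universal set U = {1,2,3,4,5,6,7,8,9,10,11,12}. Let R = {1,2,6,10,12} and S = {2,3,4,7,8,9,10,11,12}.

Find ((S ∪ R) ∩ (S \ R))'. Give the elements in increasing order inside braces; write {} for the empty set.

{1,2,5,6,10,12}

S ∪ R = {1,2,3,4,6,7,8,9,10,11,12}
S \ R = {3,4,7,8,9,11}
(S ∪ R) ∩ (S \ R) = {3,4,7,8,9,11}
((S ∪ R) ∩ (S \ R))' = {1,2,5,6,10,12}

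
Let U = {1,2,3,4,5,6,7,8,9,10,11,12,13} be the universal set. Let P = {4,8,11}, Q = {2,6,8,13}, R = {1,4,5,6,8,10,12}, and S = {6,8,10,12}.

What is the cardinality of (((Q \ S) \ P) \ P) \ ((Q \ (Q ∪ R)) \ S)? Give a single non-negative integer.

Q \ S = {2,13}
(Q \ S) \ P = {2,13}
((Q \ S) \ P) \ P = {2,13}
Q ∪ R = {1,2,4,5,6,8,10,12,13}
Q \ (Q ∪ R) = {}
(Q \ (Q ∪ R)) \ S = {}
(((Q \ S) \ P) \ P) \ ((Q \ (Q ∪ R)) \ S) = {2,13}
|(((Q \ S) \ P) \ P) \ ((Q \ (Q ∪ R)) \ S)| = 2

2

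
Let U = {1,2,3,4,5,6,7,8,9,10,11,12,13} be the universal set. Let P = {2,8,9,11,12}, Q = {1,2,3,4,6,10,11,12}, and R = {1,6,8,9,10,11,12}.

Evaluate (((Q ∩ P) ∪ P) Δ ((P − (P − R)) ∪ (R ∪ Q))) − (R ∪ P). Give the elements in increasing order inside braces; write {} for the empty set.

Q ∩ P = {2,11,12}
(Q ∩ P) ∪ P = {2,8,9,11,12}
P − R = {2}
P − (P − R) = {8,9,11,12}
R ∪ Q = {1,2,3,4,6,8,9,10,11,12}
(P − (P − R)) ∪ (R ∪ Q) = {1,2,3,4,6,8,9,10,11,12}
((Q ∩ P) ∪ P) Δ ((P − (P − R)) ∪ (R ∪ Q)) = {1,3,4,6,10}
R ∪ P = {1,2,6,8,9,10,11,12}
(((Q ∩ P) ∪ P) Δ ((P − (P − R)) ∪ (R ∪ Q))) − (R ∪ P) = {3,4}

{3,4}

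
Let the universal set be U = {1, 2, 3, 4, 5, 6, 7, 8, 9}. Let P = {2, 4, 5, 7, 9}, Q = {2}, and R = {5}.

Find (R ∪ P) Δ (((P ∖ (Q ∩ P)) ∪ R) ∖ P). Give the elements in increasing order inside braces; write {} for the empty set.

R ∪ P = {2, 4, 5, 7, 9}
Q ∩ P = {2}
P ∖ (Q ∩ P) = {4, 5, 7, 9}
(P ∖ (Q ∩ P)) ∪ R = {4, 5, 7, 9}
((P ∖ (Q ∩ P)) ∪ R) ∖ P = {}
(R ∪ P) Δ (((P ∖ (Q ∩ P)) ∪ R) ∖ P) = {2, 4, 5, 7, 9}

{2, 4, 5, 7, 9}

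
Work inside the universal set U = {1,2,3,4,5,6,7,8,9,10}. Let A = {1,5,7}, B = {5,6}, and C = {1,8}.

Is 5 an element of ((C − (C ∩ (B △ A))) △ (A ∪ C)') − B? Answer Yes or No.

No

5 ∈ B and 5 ∈ A, so 5 ∉ B △ A
5 ∉ C and 5 ∉ (B △ A), so 5 ∉ C ∩ (B △ A)
5 ∉ C and 5 ∉ (C ∩ (B △ A)), so 5 ∉ C − (C ∩ (B △ A))
5 ∈ A and 5 ∉ C, so 5 ∈ A ∪ C
5 ∉ (A ∪ C)' since 5 ∈ (A ∪ C)
5 ∉ (C − (C ∩ (B △ A))) and 5 ∉ (A ∪ C)', so 5 ∉ (C − (C ∩ (B △ A))) △ (A ∪ C)'
5 ∉ ((C − (C ∩ (B △ A))) △ (A ∪ C)') and 5 ∈ B, so 5 ∉ ((C − (C ∩ (B △ A))) △ (A ∪ C)') − B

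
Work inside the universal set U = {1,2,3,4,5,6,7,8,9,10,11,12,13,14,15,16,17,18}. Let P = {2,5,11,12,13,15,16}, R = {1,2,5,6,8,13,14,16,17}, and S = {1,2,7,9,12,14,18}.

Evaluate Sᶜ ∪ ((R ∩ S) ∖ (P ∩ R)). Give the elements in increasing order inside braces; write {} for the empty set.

Sᶜ = {3,4,5,6,8,10,11,13,15,16,17}
R ∩ S = {1,2,14}
P ∩ R = {2,5,13,16}
(R ∩ S) ∖ (P ∩ R) = {1,14}
Sᶜ ∪ ((R ∩ S) ∖ (P ∩ R)) = {1,3,4,5,6,8,10,11,13,14,15,16,17}

{1,3,4,5,6,8,10,11,13,14,15,16,17}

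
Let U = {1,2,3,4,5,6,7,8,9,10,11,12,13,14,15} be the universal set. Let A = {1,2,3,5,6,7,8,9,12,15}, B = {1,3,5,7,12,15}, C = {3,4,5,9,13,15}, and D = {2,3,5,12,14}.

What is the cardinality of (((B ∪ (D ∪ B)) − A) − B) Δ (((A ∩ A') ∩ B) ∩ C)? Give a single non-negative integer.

1

D ∪ B = {1,2,3,5,7,12,14,15}
B ∪ (D ∪ B) = {1,2,3,5,7,12,14,15}
(B ∪ (D ∪ B)) − A = {14}
((B ∪ (D ∪ B)) − A) − B = {14}
A' = {4,10,11,13,14}
A ∩ A' = {}
(A ∩ A') ∩ B = {}
((A ∩ A') ∩ B) ∩ C = {}
(((B ∪ (D ∪ B)) − A) − B) Δ (((A ∩ A') ∩ B) ∩ C) = {14}
|(((B ∪ (D ∪ B)) − A) − B) Δ (((A ∩ A') ∩ B) ∩ C)| = 1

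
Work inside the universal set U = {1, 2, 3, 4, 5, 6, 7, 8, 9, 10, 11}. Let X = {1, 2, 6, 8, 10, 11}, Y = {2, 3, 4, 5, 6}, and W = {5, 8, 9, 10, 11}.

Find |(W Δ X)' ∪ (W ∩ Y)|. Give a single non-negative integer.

7

W Δ X = {1, 2, 5, 6, 9}
(W Δ X)' = {3, 4, 7, 8, 10, 11}
W ∩ Y = {5}
(W Δ X)' ∪ (W ∩ Y) = {3, 4, 5, 7, 8, 10, 11}
|(W Δ X)' ∪ (W ∩ Y)| = 7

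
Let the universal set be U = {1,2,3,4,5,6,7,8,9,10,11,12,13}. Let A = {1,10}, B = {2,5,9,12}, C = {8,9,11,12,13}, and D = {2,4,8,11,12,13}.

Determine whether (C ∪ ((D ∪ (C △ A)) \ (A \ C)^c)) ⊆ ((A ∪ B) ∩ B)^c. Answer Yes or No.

C △ A = {1,8,9,10,11,12,13}
D ∪ (C △ A) = {1,2,4,8,9,10,11,12,13}
A \ C = {1,10}
(A \ C)^c = {2,3,4,5,6,7,8,9,11,12,13}
(D ∪ (C △ A)) \ (A \ C)^c = {1,10}
C ∪ ((D ∪ (C △ A)) \ (A \ C)^c) = {1,8,9,10,11,12,13}
A ∪ B = {1,2,5,9,10,12}
(A ∪ B) ∩ B = {2,5,9,12}
((A ∪ B) ∩ B)^c = {1,3,4,6,7,8,10,11,13}
9 ∈ C ∪ ((D ∪ (C △ A)) \ (A \ C)^c) but 9 ∉ ((A ∪ B) ∩ B)^c, so the inclusion fails.

No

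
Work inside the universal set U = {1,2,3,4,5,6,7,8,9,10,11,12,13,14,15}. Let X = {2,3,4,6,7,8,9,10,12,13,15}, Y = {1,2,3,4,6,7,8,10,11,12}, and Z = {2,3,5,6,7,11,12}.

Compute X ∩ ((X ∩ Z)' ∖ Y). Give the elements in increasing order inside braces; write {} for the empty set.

X ∩ Z = {2,3,6,7,12}
(X ∩ Z)' = {1,4,5,8,9,10,11,13,14,15}
(X ∩ Z)' ∖ Y = {5,9,13,14,15}
X ∩ ((X ∩ Z)' ∖ Y) = {9,13,15}

{9,13,15}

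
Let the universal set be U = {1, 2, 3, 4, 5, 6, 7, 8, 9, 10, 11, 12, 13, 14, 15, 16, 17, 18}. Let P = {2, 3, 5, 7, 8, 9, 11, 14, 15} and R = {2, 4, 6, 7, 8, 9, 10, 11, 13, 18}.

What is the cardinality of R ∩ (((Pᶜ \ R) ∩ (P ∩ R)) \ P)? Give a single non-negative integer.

0

Pᶜ = {1, 4, 6, 10, 12, 13, 16, 17, 18}
Pᶜ \ R = {1, 12, 16, 17}
P ∩ R = {2, 7, 8, 9, 11}
(Pᶜ \ R) ∩ (P ∩ R) = {}
((Pᶜ \ R) ∩ (P ∩ R)) \ P = {}
R ∩ (((Pᶜ \ R) ∩ (P ∩ R)) \ P) = {}
|R ∩ (((Pᶜ \ R) ∩ (P ∩ R)) \ P)| = 0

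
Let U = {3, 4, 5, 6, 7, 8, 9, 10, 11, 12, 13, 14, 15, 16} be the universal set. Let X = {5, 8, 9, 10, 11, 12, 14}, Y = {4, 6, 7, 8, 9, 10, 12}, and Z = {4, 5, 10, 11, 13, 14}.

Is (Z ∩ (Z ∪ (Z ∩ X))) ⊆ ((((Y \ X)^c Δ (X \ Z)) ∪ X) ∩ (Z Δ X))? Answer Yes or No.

Z ∩ X = {5, 10, 11, 14}
Z ∪ (Z ∩ X) = {4, 5, 10, 11, 13, 14}
Z ∩ (Z ∪ (Z ∩ X)) = {4, 5, 10, 11, 13, 14}
Y \ X = {4, 6, 7}
(Y \ X)^c = {3, 5, 8, 9, 10, 11, 12, 13, 14, 15, 16}
X \ Z = {8, 9, 12}
(Y \ X)^c Δ (X \ Z) = {3, 5, 10, 11, 13, 14, 15, 16}
((Y \ X)^c Δ (X \ Z)) ∪ X = {3, 5, 8, 9, 10, 11, 12, 13, 14, 15, 16}
Z Δ X = {4, 8, 9, 12, 13}
(((Y \ X)^c Δ (X \ Z)) ∪ X) ∩ (Z Δ X) = {8, 9, 12, 13}
4 ∈ Z ∩ (Z ∪ (Z ∩ X)) but 4 ∉ (((Y \ X)^c Δ (X \ Z)) ∪ X) ∩ (Z Δ X), so the inclusion fails.

No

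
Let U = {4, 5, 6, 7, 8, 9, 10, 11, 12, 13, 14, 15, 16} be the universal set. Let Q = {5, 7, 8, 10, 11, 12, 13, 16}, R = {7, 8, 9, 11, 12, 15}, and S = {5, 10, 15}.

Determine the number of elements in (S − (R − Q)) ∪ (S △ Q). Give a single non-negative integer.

R − Q = {9, 15}
S − (R − Q) = {5, 10}
S △ Q = {7, 8, 11, 12, 13, 15, 16}
(S − (R − Q)) ∪ (S △ Q) = {5, 7, 8, 10, 11, 12, 13, 15, 16}
|(S − (R − Q)) ∪ (S △ Q)| = 9

9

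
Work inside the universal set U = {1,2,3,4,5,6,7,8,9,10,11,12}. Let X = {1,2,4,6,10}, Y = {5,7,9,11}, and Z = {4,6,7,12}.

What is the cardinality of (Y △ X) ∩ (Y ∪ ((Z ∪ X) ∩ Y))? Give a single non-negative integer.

4

Y △ X = {1,2,4,5,6,7,9,10,11}
Z ∪ X = {1,2,4,6,7,10,12}
(Z ∪ X) ∩ Y = {7}
Y ∪ ((Z ∪ X) ∩ Y) = {5,7,9,11}
(Y △ X) ∩ (Y ∪ ((Z ∪ X) ∩ Y)) = {5,7,9,11}
|(Y △ X) ∩ (Y ∪ ((Z ∪ X) ∩ Y))| = 4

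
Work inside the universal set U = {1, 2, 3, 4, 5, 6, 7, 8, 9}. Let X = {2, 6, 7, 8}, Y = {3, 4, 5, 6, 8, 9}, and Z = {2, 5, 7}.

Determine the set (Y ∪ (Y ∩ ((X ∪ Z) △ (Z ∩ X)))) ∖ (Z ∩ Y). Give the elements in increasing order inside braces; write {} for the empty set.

{3, 4, 6, 8, 9}

X ∪ Z = {2, 5, 6, 7, 8}
Z ∩ X = {2, 7}
(X ∪ Z) △ (Z ∩ X) = {5, 6, 8}
Y ∩ ((X ∪ Z) △ (Z ∩ X)) = {5, 6, 8}
Y ∪ (Y ∩ ((X ∪ Z) △ (Z ∩ X))) = {3, 4, 5, 6, 8, 9}
Z ∩ Y = {5}
(Y ∪ (Y ∩ ((X ∪ Z) △ (Z ∩ X)))) ∖ (Z ∩ Y) = {3, 4, 6, 8, 9}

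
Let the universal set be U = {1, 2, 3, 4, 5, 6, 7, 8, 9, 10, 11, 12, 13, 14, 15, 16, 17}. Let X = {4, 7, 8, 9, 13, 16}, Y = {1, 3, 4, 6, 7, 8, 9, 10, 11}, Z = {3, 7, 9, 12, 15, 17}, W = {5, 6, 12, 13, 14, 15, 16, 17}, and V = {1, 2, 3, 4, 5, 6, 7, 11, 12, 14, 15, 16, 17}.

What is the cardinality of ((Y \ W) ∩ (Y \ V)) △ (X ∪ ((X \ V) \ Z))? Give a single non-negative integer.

Y \ W = {1, 3, 4, 7, 8, 9, 10, 11}
Y \ V = {8, 9, 10}
(Y \ W) ∩ (Y \ V) = {8, 9, 10}
X \ V = {8, 9, 13}
(X \ V) \ Z = {8, 13}
X ∪ ((X \ V) \ Z) = {4, 7, 8, 9, 13, 16}
((Y \ W) ∩ (Y \ V)) △ (X ∪ ((X \ V) \ Z)) = {4, 7, 10, 13, 16}
|((Y \ W) ∩ (Y \ V)) △ (X ∪ ((X \ V) \ Z))| = 5

5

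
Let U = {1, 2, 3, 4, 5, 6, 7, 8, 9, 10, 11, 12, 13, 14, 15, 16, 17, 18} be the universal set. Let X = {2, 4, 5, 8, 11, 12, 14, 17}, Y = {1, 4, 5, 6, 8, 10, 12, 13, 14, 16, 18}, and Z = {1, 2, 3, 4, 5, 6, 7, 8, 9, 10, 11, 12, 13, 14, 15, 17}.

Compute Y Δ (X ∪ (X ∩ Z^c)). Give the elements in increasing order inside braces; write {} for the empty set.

Z^c = {16, 18}
X ∩ Z^c = {}
X ∪ (X ∩ Z^c) = {2, 4, 5, 8, 11, 12, 14, 17}
Y Δ (X ∪ (X ∩ Z^c)) = {1, 2, 6, 10, 11, 13, 16, 17, 18}

{1, 2, 6, 10, 11, 13, 16, 17, 18}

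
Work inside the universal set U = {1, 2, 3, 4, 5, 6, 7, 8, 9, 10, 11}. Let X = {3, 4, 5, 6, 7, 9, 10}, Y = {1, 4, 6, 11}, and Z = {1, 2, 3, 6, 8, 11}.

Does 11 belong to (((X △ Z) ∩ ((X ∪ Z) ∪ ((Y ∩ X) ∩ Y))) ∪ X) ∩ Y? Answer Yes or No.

Yes

11 ∉ X and 11 ∈ Z, so 11 ∈ X △ Z
11 ∉ X and 11 ∈ Z, so 11 ∈ X ∪ Z
11 ∈ Y and 11 ∉ X, so 11 ∉ Y ∩ X
11 ∉ (Y ∩ X) and 11 ∈ Y, so 11 ∉ (Y ∩ X) ∩ Y
11 ∈ (X ∪ Z) and 11 ∉ ((Y ∩ X) ∩ Y), so 11 ∈ (X ∪ Z) ∪ ((Y ∩ X) ∩ Y)
11 ∈ (X △ Z) and 11 ∈ ((X ∪ Z) ∪ ((Y ∩ X) ∩ Y)), so 11 ∈ (X △ Z) ∩ ((X ∪ Z) ∪ ((Y ∩ X) ∩ Y))
11 ∈ ((X △ Z) ∩ ((X ∪ Z) ∪ ((Y ∩ X) ∩ Y))) and 11 ∉ X, so 11 ∈ ((X △ Z) ∩ ((X ∪ Z) ∪ ((Y ∩ X) ∩ Y))) ∪ X
11 ∈ (((X △ Z) ∩ ((X ∪ Z) ∪ ((Y ∩ X) ∩ Y))) ∪ X) and 11 ∈ Y, so 11 ∈ (((X △ Z) ∩ ((X ∪ Z) ∪ ((Y ∩ X) ∩ Y))) ∪ X) ∩ Y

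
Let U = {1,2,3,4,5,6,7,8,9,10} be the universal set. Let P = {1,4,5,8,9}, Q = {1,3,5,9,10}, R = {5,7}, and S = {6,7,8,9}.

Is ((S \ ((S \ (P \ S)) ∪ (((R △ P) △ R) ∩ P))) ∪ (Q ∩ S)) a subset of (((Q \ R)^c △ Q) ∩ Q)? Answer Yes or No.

Yes

P \ S = {1,4,5}
S \ (P \ S) = {6,7,8,9}
R △ P = {1,4,7,8,9}
(R △ P) △ R = {1,4,5,8,9}
((R △ P) △ R) ∩ P = {1,4,5,8,9}
(S \ (P \ S)) ∪ (((R △ P) △ R) ∩ P) = {1,4,5,6,7,8,9}
S \ ((S \ (P \ S)) ∪ (((R △ P) △ R) ∩ P)) = {}
Q ∩ S = {9}
(S \ ((S \ (P \ S)) ∪ (((R △ P) △ R) ∩ P))) ∪ (Q ∩ S) = {9}
Q \ R = {1,3,9,10}
(Q \ R)^c = {2,4,5,6,7,8}
(Q \ R)^c △ Q = {1,2,3,4,6,7,8,9,10}
((Q \ R)^c △ Q) ∩ Q = {1,3,9,10}
Every element of {9} is in {1,3,9,10}, so (S \ ((S \ (P \ S)) ∪ (((R △ P) △ R) ∩ P))) ∪ (Q ∩ S) ⊆ ((Q \ R)^c △ Q) ∩ Q.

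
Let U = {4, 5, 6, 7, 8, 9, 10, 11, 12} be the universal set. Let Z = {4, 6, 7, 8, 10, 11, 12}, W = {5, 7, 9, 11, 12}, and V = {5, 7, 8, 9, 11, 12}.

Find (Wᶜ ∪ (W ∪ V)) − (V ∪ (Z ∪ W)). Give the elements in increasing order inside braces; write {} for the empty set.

Wᶜ = {4, 6, 8, 10}
W ∪ V = {5, 7, 8, 9, 11, 12}
Wᶜ ∪ (W ∪ V) = {4, 5, 6, 7, 8, 9, 10, 11, 12}
Z ∪ W = {4, 5, 6, 7, 8, 9, 10, 11, 12}
V ∪ (Z ∪ W) = {4, 5, 6, 7, 8, 9, 10, 11, 12}
(Wᶜ ∪ (W ∪ V)) − (V ∪ (Z ∪ W)) = {}

{}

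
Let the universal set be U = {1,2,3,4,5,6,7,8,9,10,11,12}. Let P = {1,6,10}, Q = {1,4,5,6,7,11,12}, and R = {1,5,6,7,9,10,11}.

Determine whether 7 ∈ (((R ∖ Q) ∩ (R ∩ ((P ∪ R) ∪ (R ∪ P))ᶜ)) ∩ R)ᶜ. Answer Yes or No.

Yes

7 ∈ R and 7 ∈ Q, so 7 ∉ R ∖ Q
7 ∉ P and 7 ∈ R, so 7 ∈ P ∪ R
7 ∈ R and 7 ∉ P, so 7 ∈ R ∪ P
7 ∈ (P ∪ R) and 7 ∈ (R ∪ P), so 7 ∈ (P ∪ R) ∪ (R ∪ P)
7 ∉ ((P ∪ R) ∪ (R ∪ P))ᶜ since 7 ∈ ((P ∪ R) ∪ (R ∪ P))
7 ∈ R and 7 ∉ ((P ∪ R) ∪ (R ∪ P))ᶜ, so 7 ∉ R ∩ ((P ∪ R) ∪ (R ∪ P))ᶜ
7 ∉ (R ∖ Q) and 7 ∉ (R ∩ ((P ∪ R) ∪ (R ∪ P))ᶜ), so 7 ∉ (R ∖ Q) ∩ (R ∩ ((P ∪ R) ∪ (R ∪ P))ᶜ)
7 ∉ ((R ∖ Q) ∩ (R ∩ ((P ∪ R) ∪ (R ∪ P))ᶜ)) and 7 ∈ R, so 7 ∉ ((R ∖ Q) ∩ (R ∩ ((P ∪ R) ∪ (R ∪ P))ᶜ)) ∩ R
7 ∈ (((R ∖ Q) ∩ (R ∩ ((P ∪ R) ∪ (R ∪ P))ᶜ)) ∩ R)ᶜ since 7 ∉ (((R ∖ Q) ∩ (R ∩ ((P ∪ R) ∪ (R ∪ P))ᶜ)) ∩ R)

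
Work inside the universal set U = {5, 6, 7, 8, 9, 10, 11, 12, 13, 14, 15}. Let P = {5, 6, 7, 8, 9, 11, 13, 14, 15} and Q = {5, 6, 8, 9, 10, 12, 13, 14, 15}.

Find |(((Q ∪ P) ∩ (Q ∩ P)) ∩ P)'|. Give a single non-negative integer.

Q ∪ P = {5, 6, 7, 8, 9, 10, 11, 12, 13, 14, 15}
Q ∩ P = {5, 6, 8, 9, 13, 14, 15}
(Q ∪ P) ∩ (Q ∩ P) = {5, 6, 8, 9, 13, 14, 15}
((Q ∪ P) ∩ (Q ∩ P)) ∩ P = {5, 6, 8, 9, 13, 14, 15}
(((Q ∪ P) ∩ (Q ∩ P)) ∩ P)' = {7, 10, 11, 12}
|(((Q ∪ P) ∩ (Q ∩ P)) ∩ P)'| = 4

4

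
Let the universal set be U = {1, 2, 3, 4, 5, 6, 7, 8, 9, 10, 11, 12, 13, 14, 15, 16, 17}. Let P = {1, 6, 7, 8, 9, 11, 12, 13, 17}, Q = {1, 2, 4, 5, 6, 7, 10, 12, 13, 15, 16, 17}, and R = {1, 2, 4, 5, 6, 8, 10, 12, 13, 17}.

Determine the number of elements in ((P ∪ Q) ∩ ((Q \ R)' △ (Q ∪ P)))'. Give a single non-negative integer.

14

P ∪ Q = {1, 2, 4, 5, 6, 7, 8, 9, 10, 11, 12, 13, 15, 16, 17}
Q \ R = {7, 15, 16}
(Q \ R)' = {1, 2, 3, 4, 5, 6, 8, 9, 10, 11, 12, 13, 14, 17}
Q ∪ P = {1, 2, 4, 5, 6, 7, 8, 9, 10, 11, 12, 13, 15, 16, 17}
(Q \ R)' △ (Q ∪ P) = {3, 7, 14, 15, 16}
(P ∪ Q) ∩ ((Q \ R)' △ (Q ∪ P)) = {7, 15, 16}
((P ∪ Q) ∩ ((Q \ R)' △ (Q ∪ P)))' = {1, 2, 3, 4, 5, 6, 8, 9, 10, 11, 12, 13, 14, 17}
|((P ∪ Q) ∩ ((Q \ R)' △ (Q ∪ P)))'| = 14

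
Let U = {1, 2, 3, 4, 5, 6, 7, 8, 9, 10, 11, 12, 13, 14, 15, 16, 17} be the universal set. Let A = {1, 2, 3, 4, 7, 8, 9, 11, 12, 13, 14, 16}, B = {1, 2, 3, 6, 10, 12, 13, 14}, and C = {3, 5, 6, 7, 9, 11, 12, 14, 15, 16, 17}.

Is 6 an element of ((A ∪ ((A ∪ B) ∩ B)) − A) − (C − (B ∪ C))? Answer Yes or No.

Yes

6 ∉ A and 6 ∈ B, so 6 ∈ A ∪ B
6 ∈ (A ∪ B) and 6 ∈ B, so 6 ∈ (A ∪ B) ∩ B
6 ∉ A and 6 ∈ ((A ∪ B) ∩ B), so 6 ∈ A ∪ ((A ∪ B) ∩ B)
6 ∈ (A ∪ ((A ∪ B) ∩ B)) and 6 ∉ A, so 6 ∈ (A ∪ ((A ∪ B) ∩ B)) − A
6 ∈ B and 6 ∈ C, so 6 ∈ B ∪ C
6 ∈ C and 6 ∈ (B ∪ C), so 6 ∉ C − (B ∪ C)
6 ∈ ((A ∪ ((A ∪ B) ∩ B)) − A) and 6 ∉ (C − (B ∪ C)), so 6 ∈ ((A ∪ ((A ∪ B) ∩ B)) − A) − (C − (B ∪ C))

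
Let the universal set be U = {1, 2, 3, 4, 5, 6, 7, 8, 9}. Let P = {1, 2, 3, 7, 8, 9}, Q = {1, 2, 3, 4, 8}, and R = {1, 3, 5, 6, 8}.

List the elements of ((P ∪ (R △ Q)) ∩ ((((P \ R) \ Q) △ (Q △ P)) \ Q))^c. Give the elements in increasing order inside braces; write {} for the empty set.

{1, 2, 3, 4, 5, 6, 7, 8, 9}

R △ Q = {2, 4, 5, 6}
P ∪ (R △ Q) = {1, 2, 3, 4, 5, 6, 7, 8, 9}
P \ R = {2, 7, 9}
(P \ R) \ Q = {7, 9}
Q △ P = {4, 7, 9}
((P \ R) \ Q) △ (Q △ P) = {4}
(((P \ R) \ Q) △ (Q △ P)) \ Q = {}
(P ∪ (R △ Q)) ∩ ((((P \ R) \ Q) △ (Q △ P)) \ Q) = {}
((P ∪ (R △ Q)) ∩ ((((P \ R) \ Q) △ (Q △ P)) \ Q))^c = {1, 2, 3, 4, 5, 6, 7, 8, 9}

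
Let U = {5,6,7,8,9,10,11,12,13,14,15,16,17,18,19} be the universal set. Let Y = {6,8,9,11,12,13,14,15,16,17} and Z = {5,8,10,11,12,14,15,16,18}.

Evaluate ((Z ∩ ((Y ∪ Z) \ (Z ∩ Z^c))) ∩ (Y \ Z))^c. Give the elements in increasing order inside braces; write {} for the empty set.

{5,6,7,8,9,10,11,12,13,14,15,16,17,18,19}

Y ∪ Z = {5,6,8,9,10,11,12,13,14,15,16,17,18}
Z^c = {6,7,9,13,17,19}
Z ∩ Z^c = {}
(Y ∪ Z) \ (Z ∩ Z^c) = {5,6,8,9,10,11,12,13,14,15,16,17,18}
Z ∩ ((Y ∪ Z) \ (Z ∩ Z^c)) = {5,8,10,11,12,14,15,16,18}
Y \ Z = {6,9,13,17}
(Z ∩ ((Y ∪ Z) \ (Z ∩ Z^c))) ∩ (Y \ Z) = {}
((Z ∩ ((Y ∪ Z) \ (Z ∩ Z^c))) ∩ (Y \ Z))^c = {5,6,7,8,9,10,11,12,13,14,15,16,17,18,19}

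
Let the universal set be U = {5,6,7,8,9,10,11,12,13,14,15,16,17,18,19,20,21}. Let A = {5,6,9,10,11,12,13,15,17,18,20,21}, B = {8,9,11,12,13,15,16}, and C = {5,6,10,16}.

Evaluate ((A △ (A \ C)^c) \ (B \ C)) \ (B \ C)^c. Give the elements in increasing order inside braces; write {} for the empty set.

{}

A \ C = {9,11,12,13,15,17,18,20,21}
(A \ C)^c = {5,6,7,8,10,14,16,19}
A △ (A \ C)^c = {7,8,9,11,12,13,14,15,16,17,18,19,20,21}
B \ C = {8,9,11,12,13,15}
(A △ (A \ C)^c) \ (B \ C) = {7,14,16,17,18,19,20,21}
(B \ C)^c = {5,6,7,10,14,16,17,18,19,20,21}
((A △ (A \ C)^c) \ (B \ C)) \ (B \ C)^c = {}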